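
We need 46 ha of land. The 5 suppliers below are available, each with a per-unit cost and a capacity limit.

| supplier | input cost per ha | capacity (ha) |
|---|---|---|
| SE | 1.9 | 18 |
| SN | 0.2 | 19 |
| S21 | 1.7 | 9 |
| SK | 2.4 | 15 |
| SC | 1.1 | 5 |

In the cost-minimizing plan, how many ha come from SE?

Cheapest first:
Take 19 from SN at 0.2 — need 27 more.
Take 5 from SC at 1.1 — need 22 more.
Take 9 from S21 at 1.7 — need 13 more.
SE at 1.9: take 13 of its 18 — requirement met.
SK: unused.

13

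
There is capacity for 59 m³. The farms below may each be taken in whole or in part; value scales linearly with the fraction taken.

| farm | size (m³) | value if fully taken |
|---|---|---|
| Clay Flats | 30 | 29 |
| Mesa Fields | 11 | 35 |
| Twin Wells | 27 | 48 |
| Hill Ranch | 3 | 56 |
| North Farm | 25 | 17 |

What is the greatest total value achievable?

156.4

Rank by value-to-size ratio: Hill Ranch 56/3≈18.7, Mesa Fields 35/11≈3.18, Twin Wells 48/27≈1.78, Clay Flats 29/30≈0.967, North Farm 17/25≈0.68.
Take all of Hill Ranch (3 m³, value 56) → 56 m³ left.
Mesa Fields: take in full, 11 m³ for value 35 → 45 left.
Twin Wells: take in full, 27 m³ for value 48 → 18 left.
Fill the last 18 m³ with part of Clay Flats: 18/30 of it earns 17.4.
Total value = 156.4.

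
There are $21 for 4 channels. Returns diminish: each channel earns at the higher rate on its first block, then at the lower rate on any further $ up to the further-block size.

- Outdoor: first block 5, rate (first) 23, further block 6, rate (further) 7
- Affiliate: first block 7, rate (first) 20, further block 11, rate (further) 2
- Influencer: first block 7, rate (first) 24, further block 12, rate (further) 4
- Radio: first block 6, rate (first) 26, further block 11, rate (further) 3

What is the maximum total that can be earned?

499

Order all 8 blocks by rate: Radio/tier1 26 > Influencer/tier1 24 > Outdoor/tier1 23 > Affiliate/tier1 20 > Outdoor/tier2 7 > Influencer/tier2 4 > Radio/tier2 3 > Affiliate/tier2 2.
Radio/tier1 (26): +6 ; 15 left.
Influencer tier1 at 24: fill all 7 ; 8 left.
Outdoor/tier1 (23): +5 ; 3 left.
3 remain; put them into Affiliate tier1 at 20.
Total = 26×6 + 24×7 + 23×5 + 20×3 = 499.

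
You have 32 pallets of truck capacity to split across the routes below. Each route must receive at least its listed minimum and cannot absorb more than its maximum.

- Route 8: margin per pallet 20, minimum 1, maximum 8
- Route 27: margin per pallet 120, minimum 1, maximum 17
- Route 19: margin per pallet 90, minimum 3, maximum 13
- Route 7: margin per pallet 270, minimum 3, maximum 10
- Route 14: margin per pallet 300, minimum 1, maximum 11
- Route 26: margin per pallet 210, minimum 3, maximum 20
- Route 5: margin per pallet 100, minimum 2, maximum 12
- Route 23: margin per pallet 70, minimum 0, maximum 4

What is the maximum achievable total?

Meeting every minimum uses 1+1+3+3+1+3+2+0 = 14 pallets, leaving 18.
Order the routes by margin per pallet: Route 14 300 > Route 7 270 > Route 26 210 > Route 27 120 > Route 5 100 > Route 19 90 > Route 23 70 > Route 8 20.
Give Route 14 10 more to hit its cap of 11 — 8 left.
Route 7 takes 7 more to reach its cap of 10 — 1 left.
Route 26 has room for 17 more but only 1 remain, so it gets 4.
Total = 20×1 + 120×1 + 90×3 + 270×10 + 300×11 + 210×4 + 100×2 = 7450.

7450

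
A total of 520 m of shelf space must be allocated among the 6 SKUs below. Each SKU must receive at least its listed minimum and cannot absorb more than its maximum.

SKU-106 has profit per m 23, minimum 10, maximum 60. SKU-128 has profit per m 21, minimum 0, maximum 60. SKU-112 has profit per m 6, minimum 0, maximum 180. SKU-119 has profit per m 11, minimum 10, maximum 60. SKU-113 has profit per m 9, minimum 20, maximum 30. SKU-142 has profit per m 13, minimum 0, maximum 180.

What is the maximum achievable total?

Meeting every minimum uses 10+0+0+10+20+0 = 40 m, leaving 480.
Order the SKUs by profit per m: SKU-106 23 > SKU-128 21 > SKU-142 13 > SKU-119 11 > SKU-113 9 > SKU-112 6.
Give SKU-106 50 more to hit its cap of 60 ; 430 left.
SKU-128 takes 60 more to reach its cap of 60 ; 370 left.
SKU-142 takes 180 more to reach its cap of 180 ; 190 left.
SKU-119: +50 to 60 (cap) ; 140 left.
SKU-113: +10 to 30 (cap) ; 130 left.
Only 130 left; SKU-112 takes them to reach 130.
Total = 23×60 + 21×60 + 6×130 + 11×60 + 9×30 + 13×180 = 6690.

6690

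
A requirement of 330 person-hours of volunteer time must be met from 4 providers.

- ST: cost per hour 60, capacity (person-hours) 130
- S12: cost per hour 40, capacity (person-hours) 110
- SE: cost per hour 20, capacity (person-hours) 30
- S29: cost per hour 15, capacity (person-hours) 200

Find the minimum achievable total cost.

7600

Cheapest first:
S29 at 15: take all 200 person-hours → 130 still needed.
SE (20): use full 30 → 100 person-hours to go.
S12 (40): take the remaining 100 → done.
ST: unused.
Cost = 200×15 + 30×20 + 100×40 = 7600.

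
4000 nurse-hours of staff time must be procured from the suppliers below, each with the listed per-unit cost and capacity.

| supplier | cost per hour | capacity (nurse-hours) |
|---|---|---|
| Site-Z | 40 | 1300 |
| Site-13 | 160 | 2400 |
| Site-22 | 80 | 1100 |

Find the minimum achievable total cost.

Use suppliers in increasing cost order.
Site-Z at 40: take all 1300 nurse-hours → 2700 still needed.
Site-22 (80): use full 1100 → 1600 nurse-hours to go.
Take 1600 from Site-13 at 160 to finish.
Cost = 1300×40 + 1100×80 + 1600×160 = 396000.

396000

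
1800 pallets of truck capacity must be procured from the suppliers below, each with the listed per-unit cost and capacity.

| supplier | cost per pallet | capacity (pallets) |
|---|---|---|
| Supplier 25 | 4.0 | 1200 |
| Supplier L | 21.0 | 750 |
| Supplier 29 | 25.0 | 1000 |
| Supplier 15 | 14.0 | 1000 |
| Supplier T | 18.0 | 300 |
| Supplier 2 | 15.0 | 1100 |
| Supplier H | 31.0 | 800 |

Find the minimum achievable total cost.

Use suppliers in increasing cost order.
Supplier 25 (4.0): use full 1200 → 600 pallets to go.
Supplier 15 at 14.0: take 600 of its 1000 → requirement met.
Supplier 2, Supplier T, Supplier L, Supplier 29, Supplier H: unused.
Cost = 1200×4.0 + 600×14.0 = 13200.

13200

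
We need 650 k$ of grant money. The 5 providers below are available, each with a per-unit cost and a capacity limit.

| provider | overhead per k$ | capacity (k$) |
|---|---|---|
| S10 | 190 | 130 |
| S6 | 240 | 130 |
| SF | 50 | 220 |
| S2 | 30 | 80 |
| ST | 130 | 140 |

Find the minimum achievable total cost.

75500

Cheapest first:
S2 (30): use full 80 ; 570 k$ to go.
SF at 50: take all 220 k$ ; 350 still needed.
ST at 130: take all 140 k$ ; 210 still needed.
S10 (190): use full 130 ; 80 k$ to go.
S6 (240): take the remaining 80 ; done.
Cost = 80×30 + 220×50 + 140×130 + 130×190 + 80×240 = 75500.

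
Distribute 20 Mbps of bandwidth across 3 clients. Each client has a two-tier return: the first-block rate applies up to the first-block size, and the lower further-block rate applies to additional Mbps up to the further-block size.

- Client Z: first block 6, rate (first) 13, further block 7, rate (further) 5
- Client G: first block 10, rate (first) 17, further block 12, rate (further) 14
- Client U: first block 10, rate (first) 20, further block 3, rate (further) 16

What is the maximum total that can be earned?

370

Order all 6 blocks by rate: Client U/T1 20 > Client G/T1 17 > Client U/T2 16 > Client G/T2 14 > Client Z/T1 13 > Client Z/T2 5.
Client U/T1 (20): +10 ; 10 left.
Client G T1 at 17: fill all 10 ; 0 left.
Total = 20×10 + 17×10 = 370.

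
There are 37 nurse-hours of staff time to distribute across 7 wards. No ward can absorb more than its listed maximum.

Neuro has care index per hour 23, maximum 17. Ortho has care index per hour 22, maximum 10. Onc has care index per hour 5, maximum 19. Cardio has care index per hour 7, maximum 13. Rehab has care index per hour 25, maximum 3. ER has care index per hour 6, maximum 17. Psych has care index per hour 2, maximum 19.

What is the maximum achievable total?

735

Highest care index per hour first: Rehab 25 > Neuro 23 > Ortho 22 > Cardio 7 > ER 6 > Onc 5 > Psych 2.
Rehab: +3 to 3 (cap) — 34 left.
Neuro takes 17 to reach its cap of 17 — 17 left.
Give Ortho 10 to hit its cap of 10 — 7 left.
Cardio has room for 13 but only 7 remain, so it gets 7.
Total = 23×17 + 22×10 + 7×7 + 25×3 = 735.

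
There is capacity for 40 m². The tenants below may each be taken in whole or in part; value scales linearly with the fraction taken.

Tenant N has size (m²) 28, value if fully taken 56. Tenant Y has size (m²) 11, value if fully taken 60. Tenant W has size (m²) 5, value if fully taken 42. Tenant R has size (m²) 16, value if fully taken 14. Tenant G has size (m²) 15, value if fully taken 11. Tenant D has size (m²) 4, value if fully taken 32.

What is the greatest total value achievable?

174

Rank by value-to-size ratio: Tenant W 42/5≈8.4, Tenant D 32/4≈8, Tenant Y 60/11≈5.45, Tenant N 56/28≈2, Tenant R 14/16≈0.875, Tenant G 11/15≈0.733.
All 5 m² of Tenant W fit (value 42) ; 35 remain.
Take all of Tenant D (4 m², value 32) ; 31 m² left.
Take all of Tenant Y (11 m², value 60) ; 20 m² left.
Only 20 m² remain; take 20/28 of Tenant N for value 56×20/28 = 40.
Total value = 174.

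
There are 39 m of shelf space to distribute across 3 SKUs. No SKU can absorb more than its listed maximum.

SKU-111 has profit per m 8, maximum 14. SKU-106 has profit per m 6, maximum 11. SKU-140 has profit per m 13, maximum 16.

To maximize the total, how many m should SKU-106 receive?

9

Highest profit per m first: SKU-140 13 > SKU-111 8 > SKU-106 6.
SKU-140 takes 16 to reach its cap of 16 ; 23 left.
Give SKU-111 14 to hit its cap of 14 ; 9 left.
Only 9 left; SKU-106 takes them to reach 9.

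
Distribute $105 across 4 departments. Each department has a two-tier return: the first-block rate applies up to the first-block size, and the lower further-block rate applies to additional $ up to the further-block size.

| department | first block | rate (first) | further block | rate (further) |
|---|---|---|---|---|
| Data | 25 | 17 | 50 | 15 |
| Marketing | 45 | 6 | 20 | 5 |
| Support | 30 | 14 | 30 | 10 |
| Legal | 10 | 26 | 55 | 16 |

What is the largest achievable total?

Order all 8 blocks by rate: Legal/tier1 26 > Data/tier1 17 > Legal/tier2 16 > Data/tier2 15 > Support/tier1 14 > Support/tier2 10 > Marketing/tier1 6 > Marketing/tier2 5.
Legal/tier1 (26): +10 ; 95 left.
Data tier1 at 17: fill all 25 ; 70 left.
Legal tier2 at 16: fill all 55 ; 15 left.
15 remain; put them into Data tier2 at 15.
Total = 26×10 + 17×25 + 16×55 + 15×15 = 1790.

1790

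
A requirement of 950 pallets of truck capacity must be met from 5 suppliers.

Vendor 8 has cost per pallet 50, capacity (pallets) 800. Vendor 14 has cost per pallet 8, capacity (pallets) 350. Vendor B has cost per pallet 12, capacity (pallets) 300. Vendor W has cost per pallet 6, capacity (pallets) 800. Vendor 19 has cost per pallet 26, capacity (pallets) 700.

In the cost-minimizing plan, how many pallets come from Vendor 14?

Fill from the cheapest supplier first.
Take 800 from Vendor W at 6 → need 150 more.
Vendor 14 (8): take the remaining 150 → done.
Vendor B, Vendor 19, Vendor 8: unused.

150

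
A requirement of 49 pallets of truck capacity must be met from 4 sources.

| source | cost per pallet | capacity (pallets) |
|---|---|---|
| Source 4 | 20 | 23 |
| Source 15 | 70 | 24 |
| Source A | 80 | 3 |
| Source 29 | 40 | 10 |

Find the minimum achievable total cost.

Cheapest first:
Source 4 at 20: take all 23 pallets — 26 still needed.
Source 29 at 40: take all 10 pallets — 16 still needed.
Source 15 (70): take the remaining 16 — done.
Source A: unused.
Cost = 23×20 + 10×40 + 16×70 = 1980.

1980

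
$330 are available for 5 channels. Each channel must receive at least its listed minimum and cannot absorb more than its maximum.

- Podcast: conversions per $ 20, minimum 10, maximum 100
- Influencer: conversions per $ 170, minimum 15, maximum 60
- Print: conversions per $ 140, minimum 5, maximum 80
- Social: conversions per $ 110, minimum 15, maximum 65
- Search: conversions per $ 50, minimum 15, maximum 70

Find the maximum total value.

Meeting every minimum uses 10+15+5+15+15 = 60 $, leaving 270.
Highest conversions per $ first: Influencer 170 > Print 140 > Social 110 > Search 50 > Podcast 20.
Influencer takes 45 more to reach its cap of 60 → 225 left.
Print: +75 to 80 (cap) → 150 left.
Give Social 50 more to hit its cap of 65 → 100 left.
Search takes 55 more to reach its cap of 70 → 45 left.
Podcast: +45 (room for 90) → 55. Pool exhausted.
Total = 20×55 + 170×60 + 140×80 + 110×65 + 50×70 = 33150.

33150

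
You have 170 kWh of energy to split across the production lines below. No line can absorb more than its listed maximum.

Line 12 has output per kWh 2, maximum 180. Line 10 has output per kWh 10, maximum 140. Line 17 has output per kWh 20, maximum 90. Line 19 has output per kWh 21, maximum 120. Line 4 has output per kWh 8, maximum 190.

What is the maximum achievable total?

Highest output per kWh first: Line 19 21 > Line 17 20 > Line 10 10 > Line 4 8 > Line 12 2.
Line 19 takes 120 to reach its cap of 120 ; 50 left.
Line 17: +50 (room for 90) → 50. Pool exhausted.
Total = 20×50 + 21×120 = 3520.

3520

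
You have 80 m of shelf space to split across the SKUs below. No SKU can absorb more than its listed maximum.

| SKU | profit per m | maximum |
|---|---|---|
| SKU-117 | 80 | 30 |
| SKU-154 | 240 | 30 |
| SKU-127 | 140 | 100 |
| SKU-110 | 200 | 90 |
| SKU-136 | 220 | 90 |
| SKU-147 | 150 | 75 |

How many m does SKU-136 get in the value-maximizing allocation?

50

Highest profit per m first: SKU-154 240 > SKU-136 220 > SKU-110 200 > SKU-147 150 > SKU-127 140 > SKU-117 80.
SKU-154: +30 to 30 (cap) ; 50 left.
Only 50 left; SKU-136 takes them to reach 50.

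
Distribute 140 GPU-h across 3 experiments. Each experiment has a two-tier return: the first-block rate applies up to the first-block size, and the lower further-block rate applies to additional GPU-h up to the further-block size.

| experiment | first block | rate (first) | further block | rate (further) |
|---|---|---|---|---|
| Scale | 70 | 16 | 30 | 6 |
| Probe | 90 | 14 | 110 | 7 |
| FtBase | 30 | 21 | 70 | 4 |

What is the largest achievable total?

Rank every tier by rate: FtBase/first 21 > Scale/first 16 > Probe/first 14 > Probe/second 7 > Scale/second 6 > FtBase/second 4.
FtBase/first (21): +30 → 110 left.
Scale/first (16): +70 → 40 left.
Probe first at 14: only 40 left, fill 40.
Total = 21×30 + 16×70 + 14×40 = 2310.

2310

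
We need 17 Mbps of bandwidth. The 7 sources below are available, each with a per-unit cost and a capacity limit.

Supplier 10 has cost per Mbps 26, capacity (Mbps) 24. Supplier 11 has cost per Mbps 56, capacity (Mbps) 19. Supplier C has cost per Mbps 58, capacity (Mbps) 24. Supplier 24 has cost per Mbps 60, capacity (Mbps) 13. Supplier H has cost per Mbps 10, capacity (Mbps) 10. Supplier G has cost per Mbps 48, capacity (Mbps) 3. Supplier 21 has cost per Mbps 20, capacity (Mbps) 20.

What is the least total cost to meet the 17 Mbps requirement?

240

Use sources in increasing cost order.
Supplier H (10): use full 10 — 7 Mbps to go.
Take 7 from Supplier 21 at 20 to finish.
Supplier 10, Supplier G, Supplier 11, Supplier C, Supplier 24: unused.
Cost = 10×10 + 7×20 = 240.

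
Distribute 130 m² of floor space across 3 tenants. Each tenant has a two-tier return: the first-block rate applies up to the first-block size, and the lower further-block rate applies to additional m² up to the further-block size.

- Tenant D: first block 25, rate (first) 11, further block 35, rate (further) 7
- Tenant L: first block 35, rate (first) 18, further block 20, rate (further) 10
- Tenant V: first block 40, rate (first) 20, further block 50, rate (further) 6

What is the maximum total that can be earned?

1975

Treat each block as its own option and order by rate: Tenant V/T1 20 > Tenant L/T1 18 > Tenant D/T1 11 > Tenant L/T2 10 > Tenant D/T2 7 > Tenant V/T2 6.
Tenant V T1 at 20: fill all 40 → 90 left.
Tenant L T1 at 18: fill all 35 → 55 left.
Tenant D T1 at 11: fill all 25 → 30 left.
Tenant L/T2 (10): +20 → 10 left.
10 remain; put them into Tenant D T2 at 7.
Total = 20×40 + 18×35 + 11×25 + 10×20 + 7×10 = 1975.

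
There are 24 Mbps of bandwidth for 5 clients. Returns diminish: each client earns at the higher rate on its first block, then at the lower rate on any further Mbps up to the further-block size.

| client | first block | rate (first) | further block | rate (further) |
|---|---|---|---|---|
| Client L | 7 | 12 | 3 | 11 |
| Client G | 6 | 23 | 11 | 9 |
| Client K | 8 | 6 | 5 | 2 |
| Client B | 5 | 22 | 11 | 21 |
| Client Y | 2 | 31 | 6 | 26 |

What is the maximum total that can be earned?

Order all 10 blocks by rate: Client Y/tier1 31 > Client Y/tier2 26 > Client G/tier1 23 > Client B/tier1 22 > Client B/tier2 21 > Client L/tier1 12 > Client L/tier2 11 > Client G/tier2 9 > Client K/tier1 6 > Client K/tier2 2.
Fill Client Y tier1 block (2 at 31) — 22 left.
Fill Client Y tier2 block (6 at 26) — 16 left.
Fill Client G tier1 block (6 at 23) — 10 left.
Client B/tier1 (22): +5 — 5 left.
Client B tier2 at 21: only 5 left, fill 5.
Total = 31×2 + 26×6 + 23×6 + 22×5 + 21×5 = 571.

571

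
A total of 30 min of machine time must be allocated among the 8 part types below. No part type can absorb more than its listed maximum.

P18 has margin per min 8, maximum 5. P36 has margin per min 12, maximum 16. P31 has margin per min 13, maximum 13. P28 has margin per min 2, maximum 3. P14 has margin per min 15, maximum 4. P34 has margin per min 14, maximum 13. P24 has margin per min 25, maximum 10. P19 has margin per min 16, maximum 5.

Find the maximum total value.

544

Highest margin per min first: P24 25 > P19 16 > P14 15 > P34 14 > P31 13 > P36 12 > P18 8 > P28 2.
Give P24 10 to hit its cap of 10 — 20 left.
Give P19 5 to hit its cap of 5 — 15 left.
Give P14 4 to hit its cap of 4 — 11 left.
Only 11 left; P34 takes them to reach 11.
Total = 15×4 + 14×11 + 25×10 + 16×5 = 544.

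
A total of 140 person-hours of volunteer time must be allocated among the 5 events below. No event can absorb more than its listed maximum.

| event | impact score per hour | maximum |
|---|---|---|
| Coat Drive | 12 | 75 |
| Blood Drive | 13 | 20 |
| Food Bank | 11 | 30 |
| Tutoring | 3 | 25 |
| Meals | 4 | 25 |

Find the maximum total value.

1550

Rank by impact score per hour: Blood Drive 13 > Coat Drive 12 > Food Bank 11 > Meals 4 > Tutoring 3.
Blood Drive takes 20 to reach its cap of 20 ; 120 left.
Coat Drive: +75 to 75 (cap) ; 45 left.
Food Bank: +30 to 30 (cap) ; 15 left.
Meals: +15 (room for 25) → 15. Pool exhausted.
Total = 12×75 + 13×20 + 11×30 + 4×15 = 1550.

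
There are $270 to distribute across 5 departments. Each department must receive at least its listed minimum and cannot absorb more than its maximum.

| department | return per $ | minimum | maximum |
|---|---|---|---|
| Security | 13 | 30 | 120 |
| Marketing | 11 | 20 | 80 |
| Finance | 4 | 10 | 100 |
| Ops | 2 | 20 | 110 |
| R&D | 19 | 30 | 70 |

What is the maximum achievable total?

3520

Meeting every minimum uses 30+20+10+20+30 = 110 $, leaving 160.
Rank by return per $: R&D 19 > Security 13 > Marketing 11 > Finance 4 > Ops 2.
Give R&D 40 more to hit its cap of 70 — 120 left.
Give Security 90 more to hit its cap of 120 — 30 left.
Only 30 left; Marketing takes them to reach 50.
Total = 13×120 + 11×50 + 4×10 + 2×20 + 19×70 = 3520.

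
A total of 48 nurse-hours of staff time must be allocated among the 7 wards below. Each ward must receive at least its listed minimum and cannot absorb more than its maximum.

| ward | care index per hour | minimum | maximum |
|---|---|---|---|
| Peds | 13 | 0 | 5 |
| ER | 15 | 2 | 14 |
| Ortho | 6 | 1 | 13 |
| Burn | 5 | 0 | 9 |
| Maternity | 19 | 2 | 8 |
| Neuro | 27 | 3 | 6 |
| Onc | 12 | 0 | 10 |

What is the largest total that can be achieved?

739

Meeting every minimum uses 0+2+1+0+2+3+0 = 8 nurse-hours, leaving 40.
Highest care index per hour first: Neuro 27 > Maternity 19 > ER 15 > Peds 13 > Onc 12 > Ortho 6 > Burn 5.
Give Neuro 3 more to hit its cap of 6 — 37 left.
Maternity: +6 to 8 (cap) — 31 left.
Give ER 12 more to hit its cap of 14 — 19 left.
Peds: +5 to 5 (cap) — 14 left.
Onc: +10 to 10 (cap) — 4 left.
Only 4 left; Ortho takes them to reach 5.
Total = 13×5 + 15×14 + 6×5 + 19×8 + 27×6 + 12×10 = 739.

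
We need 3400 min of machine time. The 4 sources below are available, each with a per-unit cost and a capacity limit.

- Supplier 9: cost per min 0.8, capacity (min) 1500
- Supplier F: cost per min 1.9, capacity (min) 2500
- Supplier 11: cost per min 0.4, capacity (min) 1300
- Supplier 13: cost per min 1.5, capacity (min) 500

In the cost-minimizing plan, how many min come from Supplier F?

Cheapest first:
Supplier 11 (0.4): use full 1300 ; 2100 min to go.
Supplier 9 (0.8): use full 1500 ; 600 min to go.
Supplier 13 at 1.5: take all 500 min ; 100 still needed.
Take 100 from Supplier F at 1.9 to finish.

100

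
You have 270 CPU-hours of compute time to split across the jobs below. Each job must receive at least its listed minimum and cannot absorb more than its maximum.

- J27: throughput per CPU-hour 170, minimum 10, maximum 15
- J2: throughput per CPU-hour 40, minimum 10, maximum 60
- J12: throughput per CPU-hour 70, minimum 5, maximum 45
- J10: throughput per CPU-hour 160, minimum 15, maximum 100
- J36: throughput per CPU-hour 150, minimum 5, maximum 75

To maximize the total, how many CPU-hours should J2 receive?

35

Meeting every minimum uses 10+10+5+15+5 = 45 CPU-hours, leaving 225.
Highest throughput per CPU-hour first: J27 170 > J10 160 > J36 150 > J12 70 > J2 40.
J27: +5 to 15 (cap) — 220 left.
J10: +85 to 100 (cap) — 135 left.
J36: +70 to 75 (cap) — 65 left.
J12 takes 40 more to reach its cap of 45 — 25 left.
J2: +25 (room for 50) → 35. Pool exhausted.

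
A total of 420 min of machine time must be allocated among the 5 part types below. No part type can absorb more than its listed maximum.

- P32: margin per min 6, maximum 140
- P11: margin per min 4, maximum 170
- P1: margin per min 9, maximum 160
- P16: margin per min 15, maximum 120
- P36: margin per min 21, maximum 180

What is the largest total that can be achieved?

Order the part types by margin per min: P36 21 > P16 15 > P1 9 > P32 6 > P11 4.
Give P36 180 to hit its cap of 180 → 240 left.
P16: +120 to 120 (cap) → 120 left.
P1: +120 (room for 160) → 120. Pool exhausted.
Total = 9×120 + 15×120 + 21×180 = 6660.

6660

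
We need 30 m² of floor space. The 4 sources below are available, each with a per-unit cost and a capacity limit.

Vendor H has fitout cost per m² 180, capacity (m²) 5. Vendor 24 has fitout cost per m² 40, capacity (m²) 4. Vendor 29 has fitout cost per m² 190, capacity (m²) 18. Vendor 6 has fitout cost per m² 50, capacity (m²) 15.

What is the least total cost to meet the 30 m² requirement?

2950

Use sources in increasing cost order.
Take 4 from Vendor 24 at 40 → need 26 more.
Vendor 6 at 50: take all 15 m² → 11 still needed.
Vendor H at 180: take all 5 m² → 6 still needed.
Take 6 from Vendor 29 at 190 to finish.
Cost = 4×40 + 15×50 + 5×180 + 6×190 = 2950.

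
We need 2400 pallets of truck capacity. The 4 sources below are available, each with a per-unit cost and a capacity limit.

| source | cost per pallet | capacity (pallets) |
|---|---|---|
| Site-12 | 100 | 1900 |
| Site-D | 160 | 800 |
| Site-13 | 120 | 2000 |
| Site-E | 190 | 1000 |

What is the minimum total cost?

250000

Fill from the cheapest source first.
Site-12 at 100: take all 1900 pallets — 500 still needed.
Site-13 at 120: take 500 of its 2000 — requirement met.
Site-D, Site-E: unused.
Cost = 1900×100 + 500×120 = 250000.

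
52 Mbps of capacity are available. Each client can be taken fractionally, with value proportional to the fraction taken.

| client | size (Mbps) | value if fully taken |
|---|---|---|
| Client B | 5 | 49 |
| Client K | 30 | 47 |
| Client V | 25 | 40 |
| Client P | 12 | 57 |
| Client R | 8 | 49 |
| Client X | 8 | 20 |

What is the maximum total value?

205.4

Best value per unit of size first: Client B 49/5≈9.8, Client R 49/8≈6.12, Client P 57/12≈4.75, Client X 20/8≈2.5, Client V 40/25≈1.6, Client K 47/30≈1.57.
Client B: take in full, 5 Mbps for value 49 ; 47 left.
Client R: take in full, 8 Mbps for value 49 ; 39 left.
All 12 Mbps of Client P fit (value 57) ; 27 remain.
All 8 Mbps of Client X fit (value 20) ; 19 remain.
Fill the last 19 Mbps with part of Client V: 19/25 of it earns 30.4.
Total value = 205.4.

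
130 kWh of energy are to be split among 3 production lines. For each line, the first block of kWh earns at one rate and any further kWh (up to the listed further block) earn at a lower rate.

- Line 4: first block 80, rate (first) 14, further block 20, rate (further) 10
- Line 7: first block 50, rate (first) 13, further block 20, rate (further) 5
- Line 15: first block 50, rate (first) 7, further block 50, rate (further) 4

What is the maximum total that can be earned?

1770

Rank every tier by rate: Line 4/first 14 > Line 7/first 13 > Line 4/second 10 > Line 15/first 7 > Line 7/second 5 > Line 15/second 4.
Line 4 first at 14: fill all 80 — 50 left.
Fill Line 7 first block (50 at 13) — 0 left.
Total = 14×80 + 13×50 = 1770.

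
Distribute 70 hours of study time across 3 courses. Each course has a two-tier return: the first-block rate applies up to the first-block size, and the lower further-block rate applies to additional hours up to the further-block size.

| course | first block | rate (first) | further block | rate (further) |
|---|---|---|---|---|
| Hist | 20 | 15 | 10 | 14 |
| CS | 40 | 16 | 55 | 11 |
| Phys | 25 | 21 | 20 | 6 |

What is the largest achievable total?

1240

Rank every tier by rate: Phys/T1 21 > CS/T1 16 > Hist/T1 15 > Hist/T2 14 > CS/T2 11 > Phys/T2 6.
Phys T1 at 21: fill all 25 — 45 left.
CS T1 at 16: fill all 40 — 5 left.
5 remain; put them into Hist T1 at 15.
Total = 21×25 + 16×40 + 15×5 = 1240.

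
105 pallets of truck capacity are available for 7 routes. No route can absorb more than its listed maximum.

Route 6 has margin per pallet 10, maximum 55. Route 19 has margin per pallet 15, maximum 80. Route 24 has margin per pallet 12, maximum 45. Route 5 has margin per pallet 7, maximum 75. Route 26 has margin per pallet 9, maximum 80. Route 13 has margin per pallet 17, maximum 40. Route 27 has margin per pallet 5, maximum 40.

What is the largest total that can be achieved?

Highest margin per pallet first: Route 13 17 > Route 19 15 > Route 24 12 > Route 6 10 > Route 26 9 > Route 5 7 > Route 27 5.
Route 13: +40 to 40 (cap) ; 65 left.
Only 65 left; Route 19 takes them to reach 65.
Total = 15×65 + 17×40 = 1655.

1655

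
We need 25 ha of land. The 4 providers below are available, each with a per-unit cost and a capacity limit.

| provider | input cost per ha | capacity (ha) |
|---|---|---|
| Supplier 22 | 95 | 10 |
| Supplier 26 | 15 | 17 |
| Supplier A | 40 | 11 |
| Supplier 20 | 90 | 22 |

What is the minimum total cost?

575

Use providers in increasing cost order.
Supplier 26 at 15: take all 17 ha → 8 still needed.
Supplier A at 40: take 8 of its 11 → requirement met.
Supplier 20, Supplier 22: unused.
Cost = 17×15 + 8×40 = 575.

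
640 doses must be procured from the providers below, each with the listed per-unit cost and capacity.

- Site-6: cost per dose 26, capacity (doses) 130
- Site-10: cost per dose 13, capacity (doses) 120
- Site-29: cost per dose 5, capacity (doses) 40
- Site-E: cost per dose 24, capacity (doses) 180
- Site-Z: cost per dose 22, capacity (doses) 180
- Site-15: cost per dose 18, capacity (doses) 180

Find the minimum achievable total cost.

11840

Fill from the cheapest provider first.
Site-29 at 5: take all 40 doses ; 600 still needed.
Take 120 from Site-10 at 13 ; need 480 more.
Site-15 (18): use full 180 ; 300 doses to go.
Site-Z at 22: take all 180 doses ; 120 still needed.
Take 120 from Site-E at 24 to finish.
Site-6: unused.
Cost = 40×5 + 120×13 + 180×18 + 180×22 + 120×24 = 11840.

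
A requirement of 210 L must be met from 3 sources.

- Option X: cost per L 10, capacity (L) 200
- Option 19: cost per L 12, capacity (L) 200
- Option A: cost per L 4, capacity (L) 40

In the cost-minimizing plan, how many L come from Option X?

Fill from the cheapest source first.
Option A (4): use full 40 → 170 L to go.
Option X at 10: take 170 of its 200 → requirement met.
Option 19: unused.

170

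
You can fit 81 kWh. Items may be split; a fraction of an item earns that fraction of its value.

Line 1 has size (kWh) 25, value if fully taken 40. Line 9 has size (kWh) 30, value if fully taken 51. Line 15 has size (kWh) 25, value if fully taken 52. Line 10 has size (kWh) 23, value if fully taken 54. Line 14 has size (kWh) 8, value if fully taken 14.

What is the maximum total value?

Rank by value-to-size ratio: Line 10 54/23≈2.35, Line 15 52/25≈2.08, Line 14 14/8≈1.75, Line 9 51/30≈1.7, Line 1 40/25≈1.6.
All 23 kWh of Line 10 fit (value 54) → 58 remain.
Take all of Line 15 (25 kWh, value 52) → 33 kWh left.
Take all of Line 14 (8 kWh, value 14) → 25 kWh left.
Fill the last 25 kWh with part of Line 9: 25/30 of it earns 42.5.
Total value = 162.5.

162.5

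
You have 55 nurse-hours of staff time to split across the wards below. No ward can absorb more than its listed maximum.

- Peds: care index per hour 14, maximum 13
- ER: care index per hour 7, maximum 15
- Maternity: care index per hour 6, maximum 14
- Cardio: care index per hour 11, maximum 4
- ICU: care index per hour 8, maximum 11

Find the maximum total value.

Order the wards by care index per hour: Peds 14 > Cardio 11 > ICU 8 > ER 7 > Maternity 6.
Give Peds 13 to hit its cap of 13 ; 42 left.
Cardio: +4 to 4 (cap) ; 38 left.
Give ICU 11 to hit its cap of 11 ; 27 left.
Give ER 15 to hit its cap of 15 ; 12 left.
Only 12 left; Maternity takes them to reach 12.
Total = 14×13 + 7×15 + 6×12 + 11×4 + 8×11 = 491.

491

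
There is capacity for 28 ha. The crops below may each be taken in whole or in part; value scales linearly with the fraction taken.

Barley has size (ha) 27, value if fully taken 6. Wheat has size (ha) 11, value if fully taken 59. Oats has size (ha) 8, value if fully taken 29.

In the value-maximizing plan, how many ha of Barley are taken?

9

Best value per unit of size first: Wheat 59/11≈5.36, Oats 29/8≈3.62, Barley 6/27≈0.222.
Wheat: take in full, 11 ha for value 59 → 17 left.
Take all of Oats (8 ha, value 29) → 9 ha left.
Fill the last 9 ha with part of Barley: 9/27 of it earns 2.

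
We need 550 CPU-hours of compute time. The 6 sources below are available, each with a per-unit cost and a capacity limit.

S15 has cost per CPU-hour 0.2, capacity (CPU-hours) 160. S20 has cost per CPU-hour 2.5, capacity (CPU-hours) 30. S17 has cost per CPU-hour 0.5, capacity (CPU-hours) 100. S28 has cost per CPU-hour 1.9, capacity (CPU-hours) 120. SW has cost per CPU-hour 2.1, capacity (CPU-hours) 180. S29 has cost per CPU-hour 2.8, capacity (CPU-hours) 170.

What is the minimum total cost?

Fill from the cheapest source first.
S15 (0.2): use full 160 — 390 CPU-hours to go.
S17 at 0.5: take all 100 CPU-hours — 290 still needed.
Take 120 from S28 at 1.9 — need 170 more.
SW (2.1): take the remaining 170 — done.
S20, S29: unused.
Cost = 160×0.2 + 100×0.5 + 120×1.9 + 170×2.1 = 667.

667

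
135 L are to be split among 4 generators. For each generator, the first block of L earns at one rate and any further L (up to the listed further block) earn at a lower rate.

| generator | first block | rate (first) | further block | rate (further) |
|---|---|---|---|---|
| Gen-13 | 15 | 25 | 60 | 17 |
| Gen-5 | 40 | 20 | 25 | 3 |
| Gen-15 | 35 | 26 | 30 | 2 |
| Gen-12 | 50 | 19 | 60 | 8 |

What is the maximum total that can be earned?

Order all 8 blocks by rate: Gen-15/T1 26 > Gen-13/T1 25 > Gen-5/T1 20 > Gen-12/T1 19 > Gen-13/T2 17 > Gen-12/T2 8 > Gen-5/T2 3 > Gen-15/T2 2.
Gen-15/T1 (26): +35 → 100 left.
Fill Gen-13 T1 block (15 at 25) → 85 left.
Gen-5 T1 at 20: fill all 40 → 45 left.
Gen-12/T1: +45 of 50 at 19; pool empty.
Total = 26×35 + 25×15 + 20×40 + 19×45 = 2940.

2940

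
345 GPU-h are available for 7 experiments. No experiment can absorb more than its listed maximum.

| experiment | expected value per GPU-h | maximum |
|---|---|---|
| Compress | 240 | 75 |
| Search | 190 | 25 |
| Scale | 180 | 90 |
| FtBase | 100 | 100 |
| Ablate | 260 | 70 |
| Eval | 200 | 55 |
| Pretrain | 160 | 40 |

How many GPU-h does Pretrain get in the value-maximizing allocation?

30

Rank by expected value per GPU-h: Ablate 260 > Compress 240 > Eval 200 > Search 190 > Scale 180 > Pretrain 160 > FtBase 100.
Ablate takes 70 to reach its cap of 70 ; 275 left.
Compress: +75 to 75 (cap) ; 200 left.
Eval takes 55 to reach its cap of 55 ; 145 left.
Search takes 25 to reach its cap of 25 ; 120 left.
Scale: +90 to 90 (cap) ; 30 left.
Pretrain has room for 40 but only 30 remain, so it gets 30.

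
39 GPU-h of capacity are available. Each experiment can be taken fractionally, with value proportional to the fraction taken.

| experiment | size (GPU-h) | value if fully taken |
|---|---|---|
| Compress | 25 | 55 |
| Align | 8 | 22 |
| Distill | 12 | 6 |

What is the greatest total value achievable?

80

Sort by value density: Align 22/8≈2.75, Compress 55/25≈2.2, Distill 6/12≈0.5.
Take all of Align (8 GPU-h, value 22) — 31 GPU-h left.
Compress: take in full, 25 GPU-h for value 55 — 6 left.
Fill the last 6 GPU-h with part of Distill: 6/12 of it earns 3.
Total value = 80.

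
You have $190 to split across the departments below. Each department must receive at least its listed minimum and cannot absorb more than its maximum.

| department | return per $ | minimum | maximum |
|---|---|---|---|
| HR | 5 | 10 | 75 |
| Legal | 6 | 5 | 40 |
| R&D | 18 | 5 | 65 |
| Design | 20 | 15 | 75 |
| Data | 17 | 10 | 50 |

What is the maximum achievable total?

Meeting every minimum uses 10+5+5+15+10 = 45 $, leaving 145.
Rank by return per $: Design 20 > R&D 18 > Data 17 > Legal 6 > HR 5.
Design: +60 to 75 (cap) → 85 left.
Give R&D 60 more to hit its cap of 65 → 25 left.
Only 25 left; Data takes them to reach 35.
Total = 5×10 + 6×5 + 18×65 + 20×75 + 17×35 = 3345.

3345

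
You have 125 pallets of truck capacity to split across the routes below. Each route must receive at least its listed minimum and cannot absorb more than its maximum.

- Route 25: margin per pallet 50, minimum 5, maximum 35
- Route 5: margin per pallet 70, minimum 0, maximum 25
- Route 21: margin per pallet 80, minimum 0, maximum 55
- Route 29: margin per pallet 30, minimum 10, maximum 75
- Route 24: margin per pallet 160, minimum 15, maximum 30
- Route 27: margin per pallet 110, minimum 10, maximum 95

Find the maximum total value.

14150

Meeting every minimum uses 5+0+0+10+15+10 = 40 pallets, leaving 85.
Rank by margin per pallet: Route 24 160 > Route 27 110 > Route 21 80 > Route 5 70 > Route 25 50 > Route 29 30.
Give Route 24 15 more to hit its cap of 30 ; 70 left.
Only 70 left; Route 27 takes them to reach 80.
Total = 50×5 + 30×10 + 160×30 + 110×80 = 14150.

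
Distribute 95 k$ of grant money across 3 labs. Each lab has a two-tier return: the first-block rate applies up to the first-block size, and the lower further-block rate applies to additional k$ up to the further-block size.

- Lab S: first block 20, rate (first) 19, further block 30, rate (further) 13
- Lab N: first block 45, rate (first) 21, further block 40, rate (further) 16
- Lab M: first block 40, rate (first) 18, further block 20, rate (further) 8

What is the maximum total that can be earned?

1865

Rank every tier by rate: Lab N/T1 21 > Lab S/T1 19 > Lab M/T1 18 > Lab N/T2 16 > Lab S/T2 13 > Lab M/T2 8.
Fill Lab N T1 block (45 at 21) — 50 left.
Lab S T1 at 19: fill all 20 — 30 left.
Lab M/T1: +30 of 40 at 18; pool empty.
Total = 21×45 + 19×20 + 18×30 = 1865.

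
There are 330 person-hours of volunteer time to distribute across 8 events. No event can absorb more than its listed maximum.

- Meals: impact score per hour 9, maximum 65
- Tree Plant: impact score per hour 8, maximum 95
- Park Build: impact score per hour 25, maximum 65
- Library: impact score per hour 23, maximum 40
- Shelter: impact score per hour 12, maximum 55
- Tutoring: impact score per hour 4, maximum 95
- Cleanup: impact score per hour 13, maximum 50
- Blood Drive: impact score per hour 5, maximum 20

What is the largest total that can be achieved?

Highest impact score per hour first: Park Build 25 > Library 23 > Cleanup 13 > Shelter 12 > Meals 9 > Tree Plant 8 > Blood Drive 5 > Tutoring 4.
Park Build takes 65 to reach its cap of 65 ; 265 left.
Library takes 40 to reach its cap of 40 ; 225 left.
Give Cleanup 50 to hit its cap of 50 ; 175 left.
Shelter takes 55 to reach its cap of 55 ; 120 left.
Meals: +65 to 65 (cap) ; 55 left.
Only 55 left; Tree Plant takes them to reach 55.
Total = 9×65 + 8×55 + 25×65 + 23×40 + 12×55 + 13×50 = 4880.

4880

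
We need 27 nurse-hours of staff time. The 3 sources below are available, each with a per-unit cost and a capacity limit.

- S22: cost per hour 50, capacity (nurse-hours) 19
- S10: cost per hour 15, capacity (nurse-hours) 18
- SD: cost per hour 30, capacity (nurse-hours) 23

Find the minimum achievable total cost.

540

Fill from the cheapest source first.
Take 18 from S10 at 15 ; need 9 more.
Take 9 from SD at 30 to finish.
S22: unused.
Cost = 18×15 + 9×30 = 540.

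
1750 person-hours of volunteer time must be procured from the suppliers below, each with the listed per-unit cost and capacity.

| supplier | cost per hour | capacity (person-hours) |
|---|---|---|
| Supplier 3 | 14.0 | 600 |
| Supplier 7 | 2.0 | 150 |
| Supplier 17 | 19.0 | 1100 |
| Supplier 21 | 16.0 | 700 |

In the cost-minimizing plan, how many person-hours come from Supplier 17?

300

Cheapest first:
Supplier 7 at 2.0: take all 150 person-hours — 1600 still needed.
Supplier 3 at 14.0: take all 600 person-hours — 1000 still needed.
Take 700 from Supplier 21 at 16.0 — need 300 more.
Supplier 17 at 19.0: take 300 of its 1100 — requirement met.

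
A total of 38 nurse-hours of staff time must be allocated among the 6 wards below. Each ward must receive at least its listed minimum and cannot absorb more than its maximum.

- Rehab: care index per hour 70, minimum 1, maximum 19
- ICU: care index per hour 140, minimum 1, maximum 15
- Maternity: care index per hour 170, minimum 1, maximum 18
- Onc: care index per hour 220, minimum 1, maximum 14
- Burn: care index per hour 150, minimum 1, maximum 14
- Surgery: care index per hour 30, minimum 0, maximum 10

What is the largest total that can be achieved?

6950

Meeting every minimum uses 1+1+1+1+1+0 = 5 nurse-hours, leaving 33.
Highest care index per hour first: Onc 220 > Maternity 170 > Burn 150 > ICU 140 > Rehab 70 > Surgery 30.
Onc takes 13 more to reach its cap of 14 — 20 left.
Maternity takes 17 more to reach its cap of 18 — 3 left.
Burn has room for 13 more but only 3 remain, so it gets 4.
Total = 70×1 + 140×1 + 170×18 + 220×14 + 150×4 = 6950.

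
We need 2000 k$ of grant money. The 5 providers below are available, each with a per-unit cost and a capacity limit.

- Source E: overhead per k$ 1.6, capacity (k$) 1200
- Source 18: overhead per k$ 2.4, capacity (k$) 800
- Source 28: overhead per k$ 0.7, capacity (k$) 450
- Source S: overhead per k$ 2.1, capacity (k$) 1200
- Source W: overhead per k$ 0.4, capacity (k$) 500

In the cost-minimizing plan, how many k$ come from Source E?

1050

Cheapest first:
Source W (0.4): use full 500 ; 1500 k$ to go.
Source 28 at 0.7: take all 450 k$ ; 1050 still needed.
Source E (1.6): take the remaining 1050 ; done.
Source S, Source 18: unused.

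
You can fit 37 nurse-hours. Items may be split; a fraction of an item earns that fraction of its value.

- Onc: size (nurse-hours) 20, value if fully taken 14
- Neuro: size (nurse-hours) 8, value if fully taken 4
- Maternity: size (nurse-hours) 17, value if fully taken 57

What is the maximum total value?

Rank by value-to-size ratio: Maternity 57/17≈3.35, Onc 14/20≈0.7, Neuro 4/8≈0.5.
All 17 nurse-hours of Maternity fit (value 57) ; 20 remain.
All 20 nurse-hours of Onc fit (value 14) ; 0 remain.
Total value = 71.

71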